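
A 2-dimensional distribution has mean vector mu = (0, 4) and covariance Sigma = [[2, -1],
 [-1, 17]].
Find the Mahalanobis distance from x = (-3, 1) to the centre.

Step 1 — centre the observation: (x - mu) = (-3, -3).

Step 2 — invert Sigma. det(Sigma) = 2·17 - (-1)² = 33.
  Sigma^{-1} = (1/det) · [[d, -b], [-b, a]] = [[0.5152, 0.0303],
 [0.0303, 0.0606]].

Step 3 — form the quadratic (x - mu)^T · Sigma^{-1} · (x - mu):
  Sigma^{-1} · (x - mu) = (-1.6364, -0.2727).
  (x - mu)^T · [Sigma^{-1} · (x - mu)] = (-3)·(-1.6364) + (-3)·(-0.2727) = 5.7273.

Step 4 — take square root: d = √(5.7273) ≈ 2.3932.

d(x, mu) = √(5.7273) ≈ 2.3932


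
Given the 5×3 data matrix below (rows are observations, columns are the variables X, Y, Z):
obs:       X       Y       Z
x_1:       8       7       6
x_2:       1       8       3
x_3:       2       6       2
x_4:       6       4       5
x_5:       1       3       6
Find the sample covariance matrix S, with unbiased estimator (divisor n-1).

Step 1 — column means:
  mean(X) = (8 + 1 + 2 + 6 + 1) / 5 = 18/5 = 3.6
  mean(Y) = (7 + 8 + 6 + 4 + 3) / 5 = 28/5 = 5.6
  mean(Z) = (6 + 3 + 2 + 5 + 6) / 5 = 22/5 = 4.4

Step 2 — sample covariance S[i,j] = (1/(n-1)) · Σ_k (x_{k,i} - mean_i) · (x_{k,j} - mean_j), with n-1 = 4.
  S[X,X] = ((4.4)·(4.4) + (-2.6)·(-2.6) + (-1.6)·(-1.6) + (2.4)·(2.4) + (-2.6)·(-2.6)) / 4 = 41.2/4 = 10.3
  S[X,Y] = ((4.4)·(1.4) + (-2.6)·(2.4) + (-1.6)·(0.4) + (2.4)·(-1.6) + (-2.6)·(-2.6)) / 4 = 2.2/4 = 0.55
  S[X,Z] = ((4.4)·(1.6) + (-2.6)·(-1.4) + (-1.6)·(-2.4) + (2.4)·(0.6) + (-2.6)·(1.6)) / 4 = 11.8/4 = 2.95
  S[Y,Y] = ((1.4)·(1.4) + (2.4)·(2.4) + (0.4)·(0.4) + (-1.6)·(-1.6) + (-2.6)·(-2.6)) / 4 = 17.2/4 = 4.3
  S[Y,Z] = ((1.4)·(1.6) + (2.4)·(-1.4) + (0.4)·(-2.4) + (-1.6)·(0.6) + (-2.6)·(1.6)) / 4 = -7.2/4 = -1.8
  S[Z,Z] = ((1.6)·(1.6) + (-1.4)·(-1.4) + (-2.4)·(-2.4) + (0.6)·(0.6) + (1.6)·(1.6)) / 4 = 13.2/4 = 3.3

S is symmetric (S[j,i] = S[i,j]). Assembling:

S = [[10.3, 0.55, 2.95],
 [0.55, 4.3, -1.8],
 [2.95, -1.8, 3.3]]


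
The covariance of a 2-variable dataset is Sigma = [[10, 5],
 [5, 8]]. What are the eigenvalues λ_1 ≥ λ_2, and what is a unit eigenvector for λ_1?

Step 1 — characteristic polynomial of 2×2 Sigma:
  det(Sigma - λI) = λ² - trace · λ + det = 0.
  trace = 10 + 8 = 18, det = 10·8 - (5)² = 55.
Step 2 — discriminant:
  Δ = trace² - 4·det = 324 - 220 = 104.
Step 3 — eigenvalues:
  λ = (trace ± √Δ)/2 = (18 ± 10.198)/2,
  λ_1 = 14.099,  λ_2 = 3.901.

Step 4 — unit eigenvector for λ_1: solve (Sigma - λ_1 I)v = 0. First row:
  (10 - 14.099)·v_x + (5)·v_y = 0, i.e. (-4.099)·v_x + (5)·v_y = 0,
  so v ∝ (b, λ_1 - a) = (5, 4.099) = u.
  ||u|| = √((5)² + (4.099)²) = √(41.802) ≈ 6.4654,
  v_1 = u/||u|| ≈ (0.7733, 0.634) (||v_1|| = 1).

λ_1 = 14.099,  λ_2 = 3.901;  v_1 ≈ (0.7733, 0.634)


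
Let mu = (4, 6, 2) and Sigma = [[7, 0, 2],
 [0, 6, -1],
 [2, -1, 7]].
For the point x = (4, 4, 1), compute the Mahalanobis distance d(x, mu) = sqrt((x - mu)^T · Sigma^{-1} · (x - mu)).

Step 1 — centre the observation: (x - mu) = (0, -2, -1).

Step 2 — invert Sigma (cofactor / det for 3×3, or solve directly):
  Sigma^{-1} = [[0.1559, -0.0076, -0.0456],
 [-0.0076, 0.1711, 0.0266],
 [-0.0456, 0.0266, 0.1597]].

Step 3 — form the quadratic (x - mu)^T · Sigma^{-1} · (x - mu):
  Sigma^{-1} · (x - mu) = (0.0608, -0.3688, -0.2129).
  (x - mu)^T · [Sigma^{-1} · (x - mu)] = (0)·(0.0608) + (-2)·(-0.3688) + (-1)·(-0.2129) = 0.9506.

Step 4 — take square root: d = √(0.9506) ≈ 0.975.

d(x, mu) = √(0.9506) ≈ 0.975


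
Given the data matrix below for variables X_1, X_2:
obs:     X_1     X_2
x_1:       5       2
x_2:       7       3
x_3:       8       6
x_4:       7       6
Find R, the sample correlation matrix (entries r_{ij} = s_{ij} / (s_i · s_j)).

Step 1 — column means:
  mean(X_1) = (5 + 7 + 8 + 7) / 4 = 27/4 = 6.75
  mean(X_2) = (2 + 3 + 6 + 6) / 4 = 17/4 = 4.25

Step 2 — sample variances and covariances s[i,j] = (1/(n-1)) · Σ_k (x_{k,i} - mean_i) · (x_{k,j} - mean_j), with n-1 = 3:
  s[X_1,X_1] = ((-1.75)·(-1.75) + (0.25)·(0.25) + (1.25)·(1.25) + (0.25)·(0.25)) / 3 = 4.75/3 = 1.5833
  s[X_1,X_2] = ((-1.75)·(-2.25) + (0.25)·(-1.25) + (1.25)·(1.75) + (0.25)·(1.75)) / 3 = 6.25/3 = 2.0833
  s[X_2,X_2] = ((-2.25)·(-2.25) + (-1.25)·(-1.25) + (1.75)·(1.75) + (1.75)·(1.75)) / 3 = 12.75/3 = 4.25
  Sample standard deviations s_i = √(s[i,i]):
  s(X_1) = √(1.5833) = 1.2583
  s(X_2) = √(4.25) = 2.0616

Step 3 — r_{ij} = s_{ij} / (s_i · s_j):
  r[X_1,X_1] = 1 (diagonal).
  r[X_1,X_2] = 2.0833 / (1.2583 · 2.0616) = 2.0833 / 2.5941 = 0.8031
  r[X_2,X_2] = 1 (diagonal).

R is symmetric with unit diagonal. Assembling:

R = [[1, 0.8031],
 [0.8031, 1]]


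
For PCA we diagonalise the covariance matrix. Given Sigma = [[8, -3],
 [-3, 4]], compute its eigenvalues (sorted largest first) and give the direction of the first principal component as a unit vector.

Step 1 — characteristic polynomial of 2×2 Sigma:
  det(Sigma - λI) = λ² - trace · λ + det = 0.
  trace = 8 + 4 = 12, det = 8·4 - (-3)² = 23.
Step 2 — discriminant:
  Δ = trace² - 4·det = 144 - 92 = 52.
Step 3 — eigenvalues:
  λ = (trace ± √Δ)/2 = (12 ± 7.2111)/2,
  λ_1 = 9.6056,  λ_2 = 2.3944.

Step 4 — unit eigenvector for λ_1: solve (Sigma - λ_1 I)v = 0. First row:
  (8 - 9.6056)·v_x + (-3)·v_y = 0, i.e. (-1.6056)·v_x + (-3)·v_y = 0,
  so v ∝ (b, λ_1 - a) = (-3, 1.6056); multiply by -1 so the first entry is positive: u = (3, -1.6056).
  ||u|| = √((3)² + (-1.6056)²) = √(11.5778) ≈ 3.4026,
  v_1 = u/||u|| ≈ (0.8817, -0.4719) (||v_1|| = 1).

λ_1 = 9.6056,  λ_2 = 2.3944;  v_1 ≈ (0.8817, -0.4719)


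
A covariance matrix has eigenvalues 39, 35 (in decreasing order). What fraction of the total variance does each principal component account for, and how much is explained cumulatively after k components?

Step 1 — total variance = trace(Sigma) = Σ λ_i = 39 + 35 = 74.

Step 2 — fraction explained by component i = λ_i / Σ λ:
  PC1: 39/74 = 0.527
  PC2: 35/74 = 0.473

Step 3 — cumulative fraction after k components = (λ_1 + ... + λ_k) / Σ λ:
  k = 1: 39/74 = 0.527
  k = 2: (39 + 35)/74 = 74/74 = 1

Summary (fraction, with percent):

explained: PC1 0.527 (52.7%), PC2 0.473 (47.3%);  cumulative: 0.527, 1


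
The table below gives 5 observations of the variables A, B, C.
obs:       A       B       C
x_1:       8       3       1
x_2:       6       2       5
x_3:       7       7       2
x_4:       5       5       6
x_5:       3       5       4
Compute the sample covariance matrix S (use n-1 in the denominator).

Step 1 — column means:
  mean(A) = (8 + 6 + 7 + 5 + 3) / 5 = 29/5 = 5.8
  mean(B) = (3 + 2 + 7 + 5 + 5) / 5 = 22/5 = 4.4
  mean(C) = (1 + 5 + 2 + 6 + 4) / 5 = 18/5 = 3.6

Step 2 — sample covariance S[i,j] = (1/(n-1)) · Σ_k (x_{k,i} - mean_i) · (x_{k,j} - mean_j), with n-1 = 4.
  S[A,A] = ((2.2)·(2.2) + (0.2)·(0.2) + (1.2)·(1.2) + (-0.8)·(-0.8) + (-2.8)·(-2.8)) / 4 = 14.8/4 = 3.7
  S[A,B] = ((2.2)·(-1.4) + (0.2)·(-2.4) + (1.2)·(2.6) + (-0.8)·(0.6) + (-2.8)·(0.6)) / 4 = -2.6/4 = -0.65
  S[A,C] = ((2.2)·(-2.6) + (0.2)·(1.4) + (1.2)·(-1.6) + (-0.8)·(2.4) + (-2.8)·(0.4)) / 4 = -10.4/4 = -2.6
  S[B,B] = ((-1.4)·(-1.4) + (-2.4)·(-2.4) + (2.6)·(2.6) + (0.6)·(0.6) + (0.6)·(0.6)) / 4 = 15.2/4 = 3.8
  S[B,C] = ((-1.4)·(-2.6) + (-2.4)·(1.4) + (2.6)·(-1.6) + (0.6)·(2.4) + (0.6)·(0.4)) / 4 = -2.2/4 = -0.55
  S[C,C] = ((-2.6)·(-2.6) + (1.4)·(1.4) + (-1.6)·(-1.6) + (2.4)·(2.4) + (0.4)·(0.4)) / 4 = 17.2/4 = 4.3

S is symmetric (S[j,i] = S[i,j]). Assembling:

S = [[3.7, -0.65, -2.6],
 [-0.65, 3.8, -0.55],
 [-2.6, -0.55, 4.3]]


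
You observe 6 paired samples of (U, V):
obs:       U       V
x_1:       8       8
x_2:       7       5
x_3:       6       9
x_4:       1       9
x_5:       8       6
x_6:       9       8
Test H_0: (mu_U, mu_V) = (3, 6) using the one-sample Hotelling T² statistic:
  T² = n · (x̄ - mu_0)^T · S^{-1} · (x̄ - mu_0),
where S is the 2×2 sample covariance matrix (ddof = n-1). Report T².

Step 1 — sample mean vector:
  mean(U) = (8 + 7 + 6 + 1 + 8 + 9) / 6 = 39/6 = 6.5
  mean(V) = (8 + 5 + 9 + 9 + 6 + 8) / 6 = 45/6 = 7.5
  x̄ = (6.5, 7.5),  deviation x̄ - mu_0 = (6.5, 7.5) - (3, 6) = (3.5, 1.5).

Step 2 — sample covariance matrix, S[i,j] = (1/(n-1)) · Σ_k (x_{k,i} - mean_i) · (x_{k,j} - mean_j), divisor n-1 = 5:
  S[U,U] = ((1.5)·(1.5) + (0.5)·(0.5) + (-0.5)·(-0.5) + (-5.5)·(-5.5) + (1.5)·(1.5) + (2.5)·(2.5)) / 5 = 41.5/5 = 8.3
  S[U,V] = ((1.5)·(0.5) + (0.5)·(-2.5) + (-0.5)·(1.5) + (-5.5)·(1.5) + (1.5)·(-1.5) + (2.5)·(0.5)) / 5 = -10.5/5 = -2.1
  S[V,V] = ((0.5)·(0.5) + (-2.5)·(-2.5) + (1.5)·(1.5) + (1.5)·(1.5) + (-1.5)·(-1.5) + (0.5)·(0.5)) / 5 = 13.5/5 = 2.7
  S = [[8.3, -2.1],
 [-2.1, 2.7]].

Step 3 — invert S. det(S) = 8.3·2.7 - (-2.1)² = 18.
  S^{-1} = (1/det) · [[d, -b], [-b, a]] = [[0.15, 0.1167],
 [0.1167, 0.4611]].

Step 4 — quadratic form (x̄ - mu_0)^T · S^{-1} · (x̄ - mu_0):
  S^{-1} · (x̄ - mu_0) = (0.7, 1.1),
  (x̄ - mu_0)^T · [...] = (3.5)·(0.7) + (1.5)·(1.1) = 4.1.

Step 5 — scale by n: T² = 6 · 4.1 = 24.6.

T² ≈ 24.6


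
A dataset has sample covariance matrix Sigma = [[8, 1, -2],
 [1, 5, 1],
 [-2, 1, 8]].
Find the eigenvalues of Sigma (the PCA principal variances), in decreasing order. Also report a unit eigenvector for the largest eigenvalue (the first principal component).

Step 1 — characteristic polynomial p(λ) = det(λI - Sigma) = λ³ - tr·λ² + c_1·λ - det, where tr = trace, c_1 = sum of the principal 2×2 minors, det = det(Sigma):
  tr = 8 + 5 + 8 = 21,
  c_1 = (8·5 - (1)²) + (8·8 - (-2)²) + (5·8 - (1)²) = 39 + 60 + 39 = 138,
  det = 8·(5·8 - (1)²) - (1)·((1)·8 - (1)·(-2)) + (-2)·((1)·(1) - 5·(-2)) = 8·(39) - (1)·(10) + (-2)·(11) = 280.
  So p(λ) = λ³ - 21λ² + 138λ - 280.
Step 2 — look for an integer root (rational root theorem: any rational root is an integer divisor of 280). Testing λ = 4:
  p(4) = 64 - 336 + 552 - 280 = 0  ✓
  Dividing out (λ - 4): p(λ) = (λ - 4)(λ² - 17λ + 70).
Step 3 — remaining eigenvalues from the quadratic λ² - 17λ + 70 = 0:
  Δ = 17² - 4·70 = 289 - 280 = 9,  λ = (17 ± √9)/2 = (17 ± 3)/2 = 10 or 7.
  Sorted: λ_1 = 10,  λ_2 = 7,  λ_3 = 4  (check: sum = 21 = tr ✓).

Step 4 — unit eigenvector for λ_1 = 10: v spans the null space of (Sigma - λ_1 I), whose rows are
  r_1 = (-2, 1, -2),  r_2 = (1, -5, 1),  r_3 = (-2, 1, -2).
  v is orthogonal to every row, so take v ∝ r_1 × r_2 = ((1)·(1) - (-2)·(-5), (-2)·(1) - (-2)·(1), (-2)·(-5) - (1)·(1)) = (-9, 0, 9).
  Rescale (divide by 9; multiply by -1 so the first nonzero entry is positive): u = (1, 0, -1).
  ||u|| = √((1)² + (0)² + (-1)²) = √(2) ≈ 1.4142,  v_1 = u/||u|| ≈ (0.7071, 0, -0.7071) (||v_1|| = 1).

λ_1 = 10,  λ_2 = 7,  λ_3 = 4;  v_1 ≈ (0.7071, 0, -0.7071)


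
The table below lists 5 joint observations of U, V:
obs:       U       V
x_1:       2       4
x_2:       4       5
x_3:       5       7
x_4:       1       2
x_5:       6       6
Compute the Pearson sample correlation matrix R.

Step 1 — column means:
  mean(U) = (2 + 4 + 5 + 1 + 6) / 5 = 18/5 = 3.6
  mean(V) = (4 + 5 + 7 + 2 + 6) / 5 = 24/5 = 4.8

Step 2 — sample variances and covariances s[i,j] = (1/(n-1)) · Σ_k (x_{k,i} - mean_i) · (x_{k,j} - mean_j), with n-1 = 4:
  s[U,U] = ((-1.6)·(-1.6) + (0.4)·(0.4) + (1.4)·(1.4) + (-2.6)·(-2.6) + (2.4)·(2.4)) / 4 = 17.2/4 = 4.3
  s[U,V] = ((-1.6)·(-0.8) + (0.4)·(0.2) + (1.4)·(2.2) + (-2.6)·(-2.8) + (2.4)·(1.2)) / 4 = 14.6/4 = 3.65
  s[V,V] = ((-0.8)·(-0.8) + (0.2)·(0.2) + (2.2)·(2.2) + (-2.8)·(-2.8) + (1.2)·(1.2)) / 4 = 14.8/4 = 3.7
  Sample standard deviations s_i = √(s[i,i]):
  s(U) = √(4.3) = 2.0736
  s(V) = √(3.7) = 1.9235

Step 3 — r_{ij} = s_{ij} / (s_i · s_j):
  r[U,U] = 1 (diagonal).
  r[U,V] = 3.65 / (2.0736 · 1.9235) = 3.65 / 3.9887 = 0.9151
  r[V,V] = 1 (diagonal).

R is symmetric with unit diagonal. Assembling:

R = [[1, 0.9151],
 [0.9151, 1]]


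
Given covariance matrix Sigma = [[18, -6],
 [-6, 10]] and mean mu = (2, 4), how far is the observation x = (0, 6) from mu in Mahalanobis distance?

Step 1 — centre the observation: (x - mu) = (-2, 2).

Step 2 — invert Sigma. det(Sigma) = 18·10 - (-6)² = 144.
  Sigma^{-1} = (1/det) · [[d, -b], [-b, a]] = [[0.0694, 0.0417],
 [0.0417, 0.125]].

Step 3 — form the quadratic (x - mu)^T · Sigma^{-1} · (x - mu):
  Sigma^{-1} · (x - mu) = (-0.0556, 0.1667).
  (x - mu)^T · [Sigma^{-1} · (x - mu)] = (-2)·(-0.0556) + (2)·(0.1667) = 0.4444.

Step 4 — take square root: d = √(0.4444) ≈ 0.6667.

d(x, mu) = √(0.4444) ≈ 0.6667


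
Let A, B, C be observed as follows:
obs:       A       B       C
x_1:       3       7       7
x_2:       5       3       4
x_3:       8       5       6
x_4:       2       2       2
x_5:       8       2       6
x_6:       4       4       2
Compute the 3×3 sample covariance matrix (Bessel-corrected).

Step 1 — column means:
  mean(A) = (3 + 5 + 8 + 2 + 8 + 4) / 6 = 30/6 = 5
  mean(B) = (7 + 3 + 5 + 2 + 2 + 4) / 6 = 23/6 = 3.8333
  mean(C) = (7 + 4 + 6 + 2 + 6 + 2) / 6 = 27/6 = 4.5

Step 2 — sample covariance S[i,j] = (1/(n-1)) · Σ_k (x_{k,i} - mean_i) · (x_{k,j} - mean_j), with n-1 = 5.
  S[A,A] = ((-2)·(-2) + (0)·(0) + (3)·(3) + (-3)·(-3) + (3)·(3) + (-1)·(-1)) / 5 = 32/5 = 6.4
  S[A,B] = ((-2)·(3.1667) + (0)·(-0.8333) + (3)·(1.1667) + (-3)·(-1.8333) + (3)·(-1.8333) + (-1)·(0.1667)) / 5 = -3/5 = -0.6
  S[A,C] = ((-2)·(2.5) + (0)·(-0.5) + (3)·(1.5) + (-3)·(-2.5) + (3)·(1.5) + (-1)·(-2.5)) / 5 = 14/5 = 2.8
  S[B,B] = ((3.1667)·(3.1667) + (-0.8333)·(-0.8333) + (1.1667)·(1.1667) + (-1.8333)·(-1.8333) + (-1.8333)·(-1.8333) + (0.1667)·(0.1667)) / 5 = 18.8333/5 = 3.7667
  S[B,C] = ((3.1667)·(2.5) + (-0.8333)·(-0.5) + (1.1667)·(1.5) + (-1.8333)·(-2.5) + (-1.8333)·(1.5) + (0.1667)·(-2.5)) / 5 = 11.5/5 = 2.3
  S[C,C] = ((2.5)·(2.5) + (-0.5)·(-0.5) + (1.5)·(1.5) + (-2.5)·(-2.5) + (1.5)·(1.5) + (-2.5)·(-2.5)) / 5 = 23.5/5 = 4.7

S is symmetric (S[j,i] = S[i,j]). Assembling:

S = [[6.4, -0.6, 2.8],
 [-0.6, 3.7667, 2.3],
 [2.8, 2.3, 4.7]]


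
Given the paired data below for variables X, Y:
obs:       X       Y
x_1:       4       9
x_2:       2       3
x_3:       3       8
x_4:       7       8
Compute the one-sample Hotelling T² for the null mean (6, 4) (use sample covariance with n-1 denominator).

Step 1 — sample mean vector:
  mean(X) = (4 + 2 + 3 + 7) / 4 = 16/4 = 4
  mean(Y) = (9 + 3 + 8 + 8) / 4 = 28/4 = 7
  x̄ = (4, 7),  deviation x̄ - mu_0 = (4, 7) - (6, 4) = (-2, 3).

Step 2 — sample covariance matrix, S[i,j] = (1/(n-1)) · Σ_k (x_{k,i} - mean_i) · (x_{k,j} - mean_j), divisor n-1 = 3:
  S[X,X] = ((0)·(0) + (-2)·(-2) + (-1)·(-1) + (3)·(3)) / 3 = 14/3 = 4.6667
  S[X,Y] = ((0)·(2) + (-2)·(-4) + (-1)·(1) + (3)·(1)) / 3 = 10/3 = 3.3333
  S[Y,Y] = ((2)·(2) + (-4)·(-4) + (1)·(1) + (1)·(1)) / 3 = 22/3 = 7.3333
  S = [[4.6667, 3.3333],
 [3.3333, 7.3333]].

Step 3 — invert S. det(S) = 4.6667·7.3333 - (3.3333)² = 23.1111.
  S^{-1} = (1/det) · [[d, -b], [-b, a]] = [[0.3173, -0.1442],
 [-0.1442, 0.2019]].

Step 4 — quadratic form (x̄ - mu_0)^T · S^{-1} · (x̄ - mu_0):
  S^{-1} · (x̄ - mu_0) = (-1.0673, 0.8942),
  (x̄ - mu_0)^T · [...] = (-2)·(-1.0673) + (3)·(0.8942) = 4.8173.

Step 5 — scale by n: T² = 4 · 4.8173 = 19.2692.

T² ≈ 19.2692


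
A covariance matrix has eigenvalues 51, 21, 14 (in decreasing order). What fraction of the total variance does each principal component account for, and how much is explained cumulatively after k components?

Step 1 — total variance = trace(Sigma) = Σ λ_i = 51 + 21 + 14 = 86.

Step 2 — fraction explained by component i = λ_i / Σ λ:
  PC1: 51/86 = 0.593
  PC2: 21/86 = 0.2442
  PC3: 14/86 = 0.1628

Step 3 — cumulative fraction after k components = (λ_1 + ... + λ_k) / Σ λ:
  k = 1: 51/86 = 0.593
  k = 2: (51 + 21)/86 = 72/86 = 0.8372
  k = 3: (51 + 21 + 14)/86 = 86/86 = 1

Summary (fraction, with percent):

explained: PC1 0.593 (59.3%), PC2 0.2442 (24.42%), PC3 0.1628 (16.28%);  cumulative: 0.593, 0.8372, 1


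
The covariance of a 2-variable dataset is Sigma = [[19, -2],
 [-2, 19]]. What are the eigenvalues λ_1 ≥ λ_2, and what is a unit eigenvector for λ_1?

Step 1 — characteristic polynomial of 2×2 Sigma:
  det(Sigma - λI) = λ² - trace · λ + det = 0.
  trace = 19 + 19 = 38, det = 19·19 - (-2)² = 357.
Step 2 — discriminant:
  Δ = trace² - 4·det = 1444 - 1428 = 16.
Step 3 — eigenvalues:
  λ = (trace ± √Δ)/2 = (38 ± 4)/2,
  λ_1 = 21,  λ_2 = 17.

Step 4 — unit eigenvector for λ_1: solve (Sigma - λ_1 I)v = 0. First row:
  (19 - 21)·v_x + (-2)·v_y = 0, i.e. (-2)·v_x + (-2)·v_y = 0,
  so v ∝ (b, λ_1 - a) = (-2, 2); multiply by -1 so the first entry is positive: u = (2, -2).
  ||u|| = √((2)² + (-2)²) = √(8) ≈ 2.8284,
  v_1 = u/||u|| ≈ (0.7071, -0.7071) (||v_1|| = 1).

λ_1 = 21,  λ_2 = 17;  v_1 ≈ (0.7071, -0.7071)


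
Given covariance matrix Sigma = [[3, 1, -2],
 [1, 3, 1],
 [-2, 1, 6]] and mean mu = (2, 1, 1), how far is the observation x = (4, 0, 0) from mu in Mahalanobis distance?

Step 1 — centre the observation: (x - mu) = (2, -1, -1).

Step 2 — invert Sigma (cofactor / det for 3×3, or solve directly):
  Sigma^{-1} = [[0.5862, -0.2759, 0.2414],
 [-0.2759, 0.4828, -0.1724],
 [0.2414, -0.1724, 0.2759]].

Step 3 — form the quadratic (x - mu)^T · Sigma^{-1} · (x - mu):
  Sigma^{-1} · (x - mu) = (1.2069, -0.8621, 0.3793).
  (x - mu)^T · [Sigma^{-1} · (x - mu)] = (2)·(1.2069) + (-1)·(-0.8621) + (-1)·(0.3793) = 2.8966.

Step 4 — take square root: d = √(2.8966) ≈ 1.7019.

d(x, mu) = √(2.8966) ≈ 1.7019


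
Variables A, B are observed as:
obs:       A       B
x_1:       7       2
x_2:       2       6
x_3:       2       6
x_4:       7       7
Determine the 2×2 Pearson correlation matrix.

Step 1 — column means:
  mean(A) = (7 + 2 + 2 + 7) / 4 = 18/4 = 4.5
  mean(B) = (2 + 6 + 6 + 7) / 4 = 21/4 = 5.25

Step 2 — sample variances and covariances s[i,j] = (1/(n-1)) · Σ_k (x_{k,i} - mean_i) · (x_{k,j} - mean_j), with n-1 = 3:
  s[A,A] = ((2.5)·(2.5) + (-2.5)·(-2.5) + (-2.5)·(-2.5) + (2.5)·(2.5)) / 3 = 25/3 = 8.3333
  s[A,B] = ((2.5)·(-3.25) + (-2.5)·(0.75) + (-2.5)·(0.75) + (2.5)·(1.75)) / 3 = -7.5/3 = -2.5
  s[B,B] = ((-3.25)·(-3.25) + (0.75)·(0.75) + (0.75)·(0.75) + (1.75)·(1.75)) / 3 = 14.75/3 = 4.9167
  Sample standard deviations s_i = √(s[i,i]):
  s(A) = √(8.3333) = 2.8868
  s(B) = √(4.9167) = 2.2174

Step 3 — r_{ij} = s_{ij} / (s_i · s_j):
  r[A,A] = 1 (diagonal).
  r[A,B] = -2.5 / (2.8868 · 2.2174) = -2.5 / 6.401 = -0.3906
  r[B,B] = 1 (diagonal).

R is symmetric with unit diagonal. Assembling:

R = [[1, -0.3906],
 [-0.3906, 1]]


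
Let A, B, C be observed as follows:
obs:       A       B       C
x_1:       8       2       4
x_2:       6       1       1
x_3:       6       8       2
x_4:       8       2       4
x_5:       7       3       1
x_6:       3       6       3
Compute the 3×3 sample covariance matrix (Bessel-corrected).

Step 1 — column means:
  mean(A) = (8 + 6 + 6 + 8 + 7 + 3) / 6 = 38/6 = 6.3333
  mean(B) = (2 + 1 + 8 + 2 + 3 + 6) / 6 = 22/6 = 3.6667
  mean(C) = (4 + 1 + 2 + 4 + 1 + 3) / 6 = 15/6 = 2.5

Step 2 — sample covariance S[i,j] = (1/(n-1)) · Σ_k (x_{k,i} - mean_i) · (x_{k,j} - mean_j), with n-1 = 5.
  S[A,A] = ((1.6667)·(1.6667) + (-0.3333)·(-0.3333) + (-0.3333)·(-0.3333) + (1.6667)·(1.6667) + (0.6667)·(0.6667) + (-3.3333)·(-3.3333)) / 5 = 17.3333/5 = 3.4667
  S[A,B] = ((1.6667)·(-1.6667) + (-0.3333)·(-2.6667) + (-0.3333)·(4.3333) + (1.6667)·(-1.6667) + (0.6667)·(-0.6667) + (-3.3333)·(2.3333)) / 5 = -14.3333/5 = -2.8667
  S[A,C] = ((1.6667)·(1.5) + (-0.3333)·(-1.5) + (-0.3333)·(-0.5) + (1.6667)·(1.5) + (0.6667)·(-1.5) + (-3.3333)·(0.5)) / 5 = 3/5 = 0.6
  S[B,B] = ((-1.6667)·(-1.6667) + (-2.6667)·(-2.6667) + (4.3333)·(4.3333) + (-1.6667)·(-1.6667) + (-0.6667)·(-0.6667) + (2.3333)·(2.3333)) / 5 = 37.3333/5 = 7.4667
  S[B,C] = ((-1.6667)·(1.5) + (-2.6667)·(-1.5) + (4.3333)·(-0.5) + (-1.6667)·(1.5) + (-0.6667)·(-1.5) + (2.3333)·(0.5)) / 5 = -1/5 = -0.2
  S[C,C] = ((1.5)·(1.5) + (-1.5)·(-1.5) + (-0.5)·(-0.5) + (1.5)·(1.5) + (-1.5)·(-1.5) + (0.5)·(0.5)) / 5 = 9.5/5 = 1.9

S is symmetric (S[j,i] = S[i,j]). Assembling:

S = [[3.4667, -2.8667, 0.6],
 [-2.8667, 7.4667, -0.2],
 [0.6, -0.2, 1.9]]


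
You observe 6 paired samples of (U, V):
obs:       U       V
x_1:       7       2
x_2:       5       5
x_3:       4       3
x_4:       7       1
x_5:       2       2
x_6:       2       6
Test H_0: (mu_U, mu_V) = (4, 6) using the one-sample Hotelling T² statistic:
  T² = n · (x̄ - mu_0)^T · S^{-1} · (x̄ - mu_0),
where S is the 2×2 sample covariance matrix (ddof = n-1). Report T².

Step 1 — sample mean vector:
  mean(U) = (7 + 5 + 4 + 7 + 2 + 2) / 6 = 27/6 = 4.5
  mean(V) = (2 + 5 + 3 + 1 + 2 + 6) / 6 = 19/6 = 3.1667
  x̄ = (4.5, 3.1667),  deviation x̄ - mu_0 = (4.5, 3.1667) - (4, 6) = (0.5, -2.8333).

Step 2 — sample covariance matrix, S[i,j] = (1/(n-1)) · Σ_k (x_{k,i} - mean_i) · (x_{k,j} - mean_j), divisor n-1 = 5:
  S[U,U] = ((2.5)·(2.5) + (0.5)·(0.5) + (-0.5)·(-0.5) + (2.5)·(2.5) + (-2.5)·(-2.5) + (-2.5)·(-2.5)) / 5 = 25.5/5 = 5.1
  S[U,V] = ((2.5)·(-1.1667) + (0.5)·(1.8333) + (-0.5)·(-0.1667) + (2.5)·(-2.1667) + (-2.5)·(-1.1667) + (-2.5)·(2.8333)) / 5 = -11.5/5 = -2.3
  S[V,V] = ((-1.1667)·(-1.1667) + (1.8333)·(1.8333) + (-0.1667)·(-0.1667) + (-2.1667)·(-2.1667) + (-1.1667)·(-1.1667) + (2.8333)·(2.8333)) / 5 = 18.8333/5 = 3.7667
  S = [[5.1, -2.3],
 [-2.3, 3.7667]].

Step 3 — invert S. det(S) = 5.1·3.7667 - (-2.3)² = 13.92.
  S^{-1} = (1/det) · [[d, -b], [-b, a]] = [[0.2706, 0.1652],
 [0.1652, 0.3664]].

Step 4 — quadratic form (x̄ - mu_0)^T · S^{-1} · (x̄ - mu_0):
  S^{-1} · (x̄ - mu_0) = (-0.3329, -0.9555),
  (x̄ - mu_0)^T · [...] = (0.5)·(-0.3329) + (-2.8333)·(-0.9555) = 2.5407.

Step 5 — scale by n: T² = 6 · 2.5407 = 15.2443.

T² ≈ 15.2443


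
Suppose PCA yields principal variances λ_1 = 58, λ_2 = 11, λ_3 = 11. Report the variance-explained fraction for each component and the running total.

Step 1 — total variance = trace(Sigma) = Σ λ_i = 58 + 11 + 11 = 80.

Step 2 — fraction explained by component i = λ_i / Σ λ:
  PC1: 58/80 = 0.725
  PC2: 11/80 = 0.1375
  PC3: 11/80 = 0.1375

Step 3 — cumulative fraction after k components = (λ_1 + ... + λ_k) / Σ λ:
  k = 1: 58/80 = 0.725
  k = 2: (58 + 11)/80 = 69/80 = 0.8625
  k = 3: (58 + 11 + 11)/80 = 80/80 = 1

Summary (fraction, with percent):

explained: PC1 0.725 (72.5%), PC2 0.1375 (13.75%), PC3 0.1375 (13.75%);  cumulative: 0.725, 0.8625, 1


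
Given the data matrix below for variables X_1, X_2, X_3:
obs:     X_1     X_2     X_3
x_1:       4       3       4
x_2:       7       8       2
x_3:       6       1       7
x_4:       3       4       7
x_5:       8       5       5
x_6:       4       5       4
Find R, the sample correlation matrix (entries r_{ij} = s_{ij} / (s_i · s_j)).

Step 1 — column means:
  mean(X_1) = (4 + 7 + 6 + 3 + 8 + 4) / 6 = 32/6 = 5.3333
  mean(X_2) = (3 + 8 + 1 + 4 + 5 + 5) / 6 = 26/6 = 4.3333
  mean(X_3) = (4 + 2 + 7 + 7 + 5 + 4) / 6 = 29/6 = 4.8333

Step 2 — sample variances and covariances s[i,j] = (1/(n-1)) · Σ_k (x_{k,i} - mean_i) · (x_{k,j} - mean_j), with n-1 = 5:
  s[X_1,X_1] = ((-1.3333)·(-1.3333) + (1.6667)·(1.6667) + (0.6667)·(0.6667) + (-2.3333)·(-2.3333) + (2.6667)·(2.6667) + (-1.3333)·(-1.3333)) / 5 = 19.3333/5 = 3.8667
  s[X_1,X_2] = ((-1.3333)·(-1.3333) + (1.6667)·(3.6667) + (0.6667)·(-3.3333) + (-2.3333)·(-0.3333) + (2.6667)·(0.6667) + (-1.3333)·(0.6667)) / 5 = 7.3333/5 = 1.4667
  s[X_1,X_3] = ((-1.3333)·(-0.8333) + (1.6667)·(-2.8333) + (0.6667)·(2.1667) + (-2.3333)·(2.1667) + (2.6667)·(0.1667) + (-1.3333)·(-0.8333)) / 5 = -5.6667/5 = -1.1333
  s[X_2,X_2] = ((-1.3333)·(-1.3333) + (3.6667)·(3.6667) + (-3.3333)·(-3.3333) + (-0.3333)·(-0.3333) + (0.6667)·(0.6667) + (0.6667)·(0.6667)) / 5 = 27.3333/5 = 5.4667
  s[X_2,X_3] = ((-1.3333)·(-0.8333) + (3.6667)·(-2.8333) + (-3.3333)·(2.1667) + (-0.3333)·(2.1667) + (0.6667)·(0.1667) + (0.6667)·(-0.8333)) / 5 = -17.6667/5 = -3.5333
  s[X_3,X_3] = ((-0.8333)·(-0.8333) + (-2.8333)·(-2.8333) + (2.1667)·(2.1667) + (2.1667)·(2.1667) + (0.1667)·(0.1667) + (-0.8333)·(-0.8333)) / 5 = 18.8333/5 = 3.7667
  Sample standard deviations s_i = √(s[i,i]):
  s(X_1) = √(3.8667) = 1.9664
  s(X_2) = √(5.4667) = 2.3381
  s(X_3) = √(3.7667) = 1.9408

Step 3 — r_{ij} = s_{ij} / (s_i · s_j):
  r[X_1,X_1] = 1 (diagonal).
  r[X_1,X_2] = 1.4667 / (1.9664 · 2.3381) = 1.4667 / 4.5976 = 0.319
  r[X_1,X_3] = -1.1333 / (1.9664 · 1.9408) = -1.1333 / 3.8163 = -0.297
  r[X_2,X_2] = 1 (diagonal).
  r[X_2,X_3] = -3.5333 / (2.3381 · 1.9408) = -3.5333 / 4.5377 = -0.7787
  r[X_3,X_3] = 1 (diagonal).

R is symmetric with unit diagonal. Assembling:

R = [[1, 0.319, -0.297],
 [0.319, 1, -0.7787],
 [-0.297, -0.7787, 1]]


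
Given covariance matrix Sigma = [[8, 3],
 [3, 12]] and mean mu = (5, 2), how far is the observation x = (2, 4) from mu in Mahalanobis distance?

Step 1 — centre the observation: (x - mu) = (-3, 2).

Step 2 — invert Sigma. det(Sigma) = 8·12 - (3)² = 87.
  Sigma^{-1} = (1/det) · [[d, -b], [-b, a]] = [[0.1379, -0.0345],
 [-0.0345, 0.092]].

Step 3 — form the quadratic (x - mu)^T · Sigma^{-1} · (x - mu):
  Sigma^{-1} · (x - mu) = (-0.4828, 0.2874).
  (x - mu)^T · [Sigma^{-1} · (x - mu)] = (-3)·(-0.4828) + (2)·(0.2874) = 2.023.

Step 4 — take square root: d = √(2.023) ≈ 1.4223.

d(x, mu) = √(2.023) ≈ 1.4223


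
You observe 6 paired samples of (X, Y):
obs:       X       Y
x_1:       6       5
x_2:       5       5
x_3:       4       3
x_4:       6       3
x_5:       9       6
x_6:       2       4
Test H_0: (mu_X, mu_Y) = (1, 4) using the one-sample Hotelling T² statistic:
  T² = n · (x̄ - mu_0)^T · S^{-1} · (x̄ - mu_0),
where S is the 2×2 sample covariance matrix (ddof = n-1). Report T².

Step 1 — sample mean vector:
  mean(X) = (6 + 5 + 4 + 6 + 9 + 2) / 6 = 32/6 = 5.3333
  mean(Y) = (5 + 5 + 3 + 3 + 6 + 4) / 6 = 26/6 = 4.3333
  x̄ = (5.3333, 4.3333),  deviation x̄ - mu_0 = (5.3333, 4.3333) - (1, 4) = (4.3333, 0.3333).

Step 2 — sample covariance matrix, S[i,j] = (1/(n-1)) · Σ_k (x_{k,i} - mean_i) · (x_{k,j} - mean_j), divisor n-1 = 5:
  S[X,X] = ((0.6667)·(0.6667) + (-0.3333)·(-0.3333) + (-1.3333)·(-1.3333) + (0.6667)·(0.6667) + (3.6667)·(3.6667) + (-3.3333)·(-3.3333)) / 5 = 27.3333/5 = 5.4667
  S[X,Y] = ((0.6667)·(0.6667) + (-0.3333)·(0.6667) + (-1.3333)·(-1.3333) + (0.6667)·(-1.3333) + (3.6667)·(1.6667) + (-3.3333)·(-0.3333)) / 5 = 8.3333/5 = 1.6667
  S[Y,Y] = ((0.6667)·(0.6667) + (0.6667)·(0.6667) + (-1.3333)·(-1.3333) + (-1.3333)·(-1.3333) + (1.6667)·(1.6667) + (-0.3333)·(-0.3333)) / 5 = 7.3333/5 = 1.4667
  S = [[5.4667, 1.6667],
 [1.6667, 1.4667]].

Step 3 — invert S. det(S) = 5.4667·1.4667 - (1.6667)² = 5.24.
  S^{-1} = (1/det) · [[d, -b], [-b, a]] = [[0.2799, -0.3181],
 [-0.3181, 1.0433]].

Step 4 — quadratic form (x̄ - mu_0)^T · S^{-1} · (x̄ - mu_0):
  S^{-1} · (x̄ - mu_0) = (1.1069, -1.0305),
  (x̄ - mu_0)^T · [...] = (4.3333)·(1.1069) + (0.3333)·(-1.0305) = 4.4529.

Step 5 — scale by n: T² = 6 · 4.4529 = 26.7176.

T² ≈ 26.7176


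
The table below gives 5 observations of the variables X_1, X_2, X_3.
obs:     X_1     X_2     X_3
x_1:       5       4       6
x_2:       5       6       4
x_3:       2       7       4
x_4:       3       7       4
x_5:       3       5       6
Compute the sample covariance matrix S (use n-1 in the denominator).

Step 1 — column means:
  mean(X_1) = (5 + 5 + 2 + 3 + 3) / 5 = 18/5 = 3.6
  mean(X_2) = (4 + 6 + 7 + 7 + 5) / 5 = 29/5 = 5.8
  mean(X_3) = (6 + 4 + 4 + 4 + 6) / 5 = 24/5 = 4.8

Step 2 — sample covariance S[i,j] = (1/(n-1)) · Σ_k (x_{k,i} - mean_i) · (x_{k,j} - mean_j), with n-1 = 4.
  S[X_1,X_1] = ((1.4)·(1.4) + (1.4)·(1.4) + (-1.6)·(-1.6) + (-0.6)·(-0.6) + (-0.6)·(-0.6)) / 4 = 7.2/4 = 1.8
  S[X_1,X_2] = ((1.4)·(-1.8) + (1.4)·(0.2) + (-1.6)·(1.2) + (-0.6)·(1.2) + (-0.6)·(-0.8)) / 4 = -4.4/4 = -1.1
  S[X_1,X_3] = ((1.4)·(1.2) + (1.4)·(-0.8) + (-1.6)·(-0.8) + (-0.6)·(-0.8) + (-0.6)·(1.2)) / 4 = 1.6/4 = 0.4
  S[X_2,X_2] = ((-1.8)·(-1.8) + (0.2)·(0.2) + (1.2)·(1.2) + (1.2)·(1.2) + (-0.8)·(-0.8)) / 4 = 6.8/4 = 1.7
  S[X_2,X_3] = ((-1.8)·(1.2) + (0.2)·(-0.8) + (1.2)·(-0.8) + (1.2)·(-0.8) + (-0.8)·(1.2)) / 4 = -5.2/4 = -1.3
  S[X_3,X_3] = ((1.2)·(1.2) + (-0.8)·(-0.8) + (-0.8)·(-0.8) + (-0.8)·(-0.8) + (1.2)·(1.2)) / 4 = 4.8/4 = 1.2

S is symmetric (S[j,i] = S[i,j]). Assembling:

S = [[1.8, -1.1, 0.4],
 [-1.1, 1.7, -1.3],
 [0.4, -1.3, 1.2]]


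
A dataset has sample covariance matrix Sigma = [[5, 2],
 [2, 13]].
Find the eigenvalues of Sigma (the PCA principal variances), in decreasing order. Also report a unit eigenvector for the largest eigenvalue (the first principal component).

Step 1 — characteristic polynomial of 2×2 Sigma:
  det(Sigma - λI) = λ² - trace · λ + det = 0.
  trace = 5 + 13 = 18, det = 5·13 - (2)² = 61.
Step 2 — discriminant:
  Δ = trace² - 4·det = 324 - 244 = 80.
Step 3 — eigenvalues:
  λ = (trace ± √Δ)/2 = (18 ± 8.9443)/2,
  λ_1 = 13.4721,  λ_2 = 4.5279.

Step 4 — unit eigenvector for λ_1: solve (Sigma - λ_1 I)v = 0. First row:
  (5 - 13.4721)·v_x + (2)·v_y = 0, i.e. (-8.4721)·v_x + (2)·v_y = 0,
  so v ∝ (b, λ_1 - a) = (2, 8.4721) = u.
  ||u|| = √((2)² + (8.4721)²) = √(75.7771) ≈ 8.705,
  v_1 = u/||u|| ≈ (0.2298, 0.9732) (||v_1|| = 1).

λ_1 = 13.4721,  λ_2 = 4.5279;  v_1 ≈ (0.2298, 0.9732)


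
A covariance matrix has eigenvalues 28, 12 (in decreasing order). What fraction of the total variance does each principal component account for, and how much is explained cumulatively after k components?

Step 1 — total variance = trace(Sigma) = Σ λ_i = 28 + 12 = 40.

Step 2 — fraction explained by component i = λ_i / Σ λ:
  PC1: 28/40 = 0.7
  PC2: 12/40 = 0.3

Step 3 — cumulative fraction after k components = (λ_1 + ... + λ_k) / Σ λ:
  k = 1: 28/40 = 0.7
  k = 2: (28 + 12)/40 = 40/40 = 1

Summary (fraction, with percent):

explained: PC1 0.7 (70%), PC2 0.3 (30%);  cumulative: 0.7, 1


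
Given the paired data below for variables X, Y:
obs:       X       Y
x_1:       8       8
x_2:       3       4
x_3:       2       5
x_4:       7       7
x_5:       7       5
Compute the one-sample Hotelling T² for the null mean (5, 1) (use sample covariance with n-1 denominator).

Step 1 — sample mean vector:
  mean(X) = (8 + 3 + 2 + 7 + 7) / 5 = 27/5 = 5.4
  mean(Y) = (8 + 4 + 5 + 7 + 5) / 5 = 29/5 = 5.8
  x̄ = (5.4, 5.8),  deviation x̄ - mu_0 = (5.4, 5.8) - (5, 1) = (0.4, 4.8).

Step 2 — sample covariance matrix, S[i,j] = (1/(n-1)) · Σ_k (x_{k,i} - mean_i) · (x_{k,j} - mean_j), divisor n-1 = 4:
  S[X,X] = ((2.6)·(2.6) + (-2.4)·(-2.4) + (-3.4)·(-3.4) + (1.6)·(1.6) + (1.6)·(1.6)) / 4 = 29.2/4 = 7.3
  S[X,Y] = ((2.6)·(2.2) + (-2.4)·(-1.8) + (-3.4)·(-0.8) + (1.6)·(1.2) + (1.6)·(-0.8)) / 4 = 13.4/4 = 3.35
  S[Y,Y] = ((2.2)·(2.2) + (-1.8)·(-1.8) + (-0.8)·(-0.8) + (1.2)·(1.2) + (-0.8)·(-0.8)) / 4 = 10.8/4 = 2.7
  S = [[7.3, 3.35],
 [3.35, 2.7]].

Step 3 — invert S. det(S) = 7.3·2.7 - (3.35)² = 8.4875.
  S^{-1} = (1/det) · [[d, -b], [-b, a]] = [[0.3181, -0.3947],
 [-0.3947, 0.8601]].

Step 4 — quadratic form (x̄ - mu_0)^T · S^{-1} · (x̄ - mu_0):
  S^{-1} · (x̄ - mu_0) = (-1.7673, 3.9705),
  (x̄ - mu_0)^T · [...] = (0.4)·(-1.7673) + (4.8)·(3.9705) = 18.3517.

Step 5 — scale by n: T² = 5 · 18.3517 = 91.7585.

T² ≈ 91.7585


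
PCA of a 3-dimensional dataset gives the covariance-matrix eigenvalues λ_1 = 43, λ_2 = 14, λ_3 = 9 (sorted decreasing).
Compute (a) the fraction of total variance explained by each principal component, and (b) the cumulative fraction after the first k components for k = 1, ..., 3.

Step 1 — total variance = trace(Sigma) = Σ λ_i = 43 + 14 + 9 = 66.

Step 2 — fraction explained by component i = λ_i / Σ λ:
  PC1: 43/66 = 0.6515
  PC2: 14/66 = 0.2121
  PC3: 9/66 = 0.1364

Step 3 — cumulative fraction after k components = (λ_1 + ... + λ_k) / Σ λ:
  k = 1: 43/66 = 0.6515
  k = 2: (43 + 14)/66 = 57/66 = 0.8636
  k = 3: (43 + 14 + 9)/66 = 66/66 = 1

Summary (fraction, with percent):

explained: PC1 0.6515 (65.15%), PC2 0.2121 (21.21%), PC3 0.1364 (13.64%);  cumulative: 0.6515, 0.8636, 1


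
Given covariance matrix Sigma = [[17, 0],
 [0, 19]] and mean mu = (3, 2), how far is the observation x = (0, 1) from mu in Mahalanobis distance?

Step 1 — centre the observation: (x - mu) = (-3, -1).

Step 2 — invert Sigma. det(Sigma) = 17·19 - (0)² = 323.
  Sigma^{-1} = (1/det) · [[d, -b], [-b, a]] = [[0.0588, 0],
 [0, 0.0526]].

Step 3 — form the quadratic (x - mu)^T · Sigma^{-1} · (x - mu):
  Sigma^{-1} · (x - mu) = (-0.1765, -0.0526).
  (x - mu)^T · [Sigma^{-1} · (x - mu)] = (-3)·(-0.1765) + (-1)·(-0.0526) = 0.582.

Step 4 — take square root: d = √(0.582) ≈ 0.7629.

d(x, mu) = √(0.582) ≈ 0.7629


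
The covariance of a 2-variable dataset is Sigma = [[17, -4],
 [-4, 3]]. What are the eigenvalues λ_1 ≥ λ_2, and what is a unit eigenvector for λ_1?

Step 1 — characteristic polynomial of 2×2 Sigma:
  det(Sigma - λI) = λ² - trace · λ + det = 0.
  trace = 17 + 3 = 20, det = 17·3 - (-4)² = 35.
Step 2 — discriminant:
  Δ = trace² - 4·det = 400 - 140 = 260.
Step 3 — eigenvalues:
  λ = (trace ± √Δ)/2 = (20 ± 16.1245)/2,
  λ_1 = 18.0623,  λ_2 = 1.9377.

Step 4 — unit eigenvector for λ_1: solve (Sigma - λ_1 I)v = 0. First row:
  (17 - 18.0623)·v_x + (-4)·v_y = 0, i.e. (-1.0623)·v_x + (-4)·v_y = 0,
  so v ∝ (b, λ_1 - a) = (-4, 1.0623); multiply by -1 so the first entry is positive: u = (4, -1.0623).
  ||u|| = √((4)² + (-1.0623)²) = √(17.1284) ≈ 4.1386,
  v_1 = u/||u|| ≈ (0.9665, -0.2567) (||v_1|| = 1).

λ_1 = 18.0623,  λ_2 = 1.9377;  v_1 ≈ (0.9665, -0.2567)


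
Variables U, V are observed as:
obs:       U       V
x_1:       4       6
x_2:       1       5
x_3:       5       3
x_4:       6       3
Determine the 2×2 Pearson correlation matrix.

Step 1 — column means:
  mean(U) = (4 + 1 + 5 + 6) / 4 = 16/4 = 4
  mean(V) = (6 + 5 + 3 + 3) / 4 = 17/4 = 4.25

Step 2 — sample variances and covariances s[i,j] = (1/(n-1)) · Σ_k (x_{k,i} - mean_i) · (x_{k,j} - mean_j), with n-1 = 3:
  s[U,U] = ((0)·(0) + (-3)·(-3) + (1)·(1) + (2)·(2)) / 3 = 14/3 = 4.6667
  s[U,V] = ((0)·(1.75) + (-3)·(0.75) + (1)·(-1.25) + (2)·(-1.25)) / 3 = -6/3 = -2
  s[V,V] = ((1.75)·(1.75) + (0.75)·(0.75) + (-1.25)·(-1.25) + (-1.25)·(-1.25)) / 3 = 6.75/3 = 2.25
  Sample standard deviations s_i = √(s[i,i]):
  s(U) = √(4.6667) = 2.1602
  s(V) = √(2.25) = 1.5

Step 3 — r_{ij} = s_{ij} / (s_i · s_j):
  r[U,U] = 1 (diagonal).
  r[U,V] = -2 / (2.1602 · 1.5) = -2 / 3.2404 = -0.6172
  r[V,V] = 1 (diagonal).

R is symmetric with unit diagonal. Assembling:

R = [[1, -0.6172],
 [-0.6172, 1]]


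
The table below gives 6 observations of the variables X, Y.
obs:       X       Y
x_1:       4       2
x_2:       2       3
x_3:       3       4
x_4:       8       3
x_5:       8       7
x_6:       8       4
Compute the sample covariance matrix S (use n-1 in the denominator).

Step 1 — column means:
  mean(X) = (4 + 2 + 3 + 8 + 8 + 8) / 6 = 33/6 = 5.5
  mean(Y) = (2 + 3 + 4 + 3 + 7 + 4) / 6 = 23/6 = 3.8333

Step 2 — sample covariance S[i,j] = (1/(n-1)) · Σ_k (x_{k,i} - mean_i) · (x_{k,j} - mean_j), with n-1 = 5.
  S[X,X] = ((-1.5)·(-1.5) + (-3.5)·(-3.5) + (-2.5)·(-2.5) + (2.5)·(2.5) + (2.5)·(2.5) + (2.5)·(2.5)) / 5 = 39.5/5 = 7.9
  S[X,Y] = ((-1.5)·(-1.8333) + (-3.5)·(-0.8333) + (-2.5)·(0.1667) + (2.5)·(-0.8333) + (2.5)·(3.1667) + (2.5)·(0.1667)) / 5 = 11.5/5 = 2.3
  S[Y,Y] = ((-1.8333)·(-1.8333) + (-0.8333)·(-0.8333) + (0.1667)·(0.1667) + (-0.8333)·(-0.8333) + (3.1667)·(3.1667) + (0.1667)·(0.1667)) / 5 = 14.8333/5 = 2.9667

S is symmetric (S[j,i] = S[i,j]). Assembling:

S = [[7.9, 2.3],
 [2.3, 2.9667]]


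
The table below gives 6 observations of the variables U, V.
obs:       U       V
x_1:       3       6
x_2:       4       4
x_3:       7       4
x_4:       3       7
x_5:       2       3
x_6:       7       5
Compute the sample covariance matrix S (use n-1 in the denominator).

Step 1 — column means:
  mean(U) = (3 + 4 + 7 + 3 + 2 + 7) / 6 = 26/6 = 4.3333
  mean(V) = (6 + 4 + 4 + 7 + 3 + 5) / 6 = 29/6 = 4.8333

Step 2 — sample covariance S[i,j] = (1/(n-1)) · Σ_k (x_{k,i} - mean_i) · (x_{k,j} - mean_j), with n-1 = 5.
  S[U,U] = ((-1.3333)·(-1.3333) + (-0.3333)·(-0.3333) + (2.6667)·(2.6667) + (-1.3333)·(-1.3333) + (-2.3333)·(-2.3333) + (2.6667)·(2.6667)) / 5 = 23.3333/5 = 4.6667
  S[U,V] = ((-1.3333)·(1.1667) + (-0.3333)·(-0.8333) + (2.6667)·(-0.8333) + (-1.3333)·(2.1667) + (-2.3333)·(-1.8333) + (2.6667)·(0.1667)) / 5 = -1.6667/5 = -0.3333
  S[V,V] = ((1.1667)·(1.1667) + (-0.8333)·(-0.8333) + (-0.8333)·(-0.8333) + (2.1667)·(2.1667) + (-1.8333)·(-1.8333) + (0.1667)·(0.1667)) / 5 = 10.8333/5 = 2.1667

S is symmetric (S[j,i] = S[i,j]). Assembling:

S = [[4.6667, -0.3333],
 [-0.3333, 2.1667]]


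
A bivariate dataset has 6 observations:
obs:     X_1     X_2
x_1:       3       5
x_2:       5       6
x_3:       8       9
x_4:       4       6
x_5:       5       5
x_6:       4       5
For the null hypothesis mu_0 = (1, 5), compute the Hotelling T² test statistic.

Step 1 — sample mean vector:
  mean(X_1) = (3 + 5 + 8 + 4 + 5 + 4) / 6 = 29/6 = 4.8333
  mean(X_2) = (5 + 6 + 9 + 6 + 5 + 5) / 6 = 36/6 = 6
  x̄ = (4.8333, 6),  deviation x̄ - mu_0 = (4.8333, 6) - (1, 5) = (3.8333, 1).

Step 2 — sample covariance matrix, S[i,j] = (1/(n-1)) · Σ_k (x_{k,i} - mean_i) · (x_{k,j} - mean_j), divisor n-1 = 5:
  S[X_1,X_1] = ((-1.8333)·(-1.8333) + (0.1667)·(0.1667) + (3.1667)·(3.1667) + (-0.8333)·(-0.8333) + (0.1667)·(0.1667) + (-0.8333)·(-0.8333)) / 5 = 14.8333/5 = 2.9667
  S[X_1,X_2] = ((-1.8333)·(-1) + (0.1667)·(0) + (3.1667)·(3) + (-0.8333)·(0) + (0.1667)·(-1) + (-0.8333)·(-1)) / 5 = 12/5 = 2.4
  S[X_2,X_2] = ((-1)·(-1) + (0)·(0) + (3)·(3) + (0)·(0) + (-1)·(-1) + (-1)·(-1)) / 5 = 12/5 = 2.4
  S = [[2.9667, 2.4],
 [2.4, 2.4]].

Step 3 — invert S. det(S) = 2.9667·2.4 - (2.4)² = 1.36.
  S^{-1} = (1/det) · [[d, -b], [-b, a]] = [[1.7647, -1.7647],
 [-1.7647, 2.1814]].

Step 4 — quadratic form (x̄ - mu_0)^T · S^{-1} · (x̄ - mu_0):
  S^{-1} · (x̄ - mu_0) = (5, -4.5833),
  (x̄ - mu_0)^T · [...] = (3.8333)·(5) + (1)·(-4.5833) = 14.5833.

Step 5 — scale by n: T² = 6 · 14.5833 = 87.5.

T² ≈ 87.5


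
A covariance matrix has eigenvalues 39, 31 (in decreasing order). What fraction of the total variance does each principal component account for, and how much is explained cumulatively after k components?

Step 1 — total variance = trace(Sigma) = Σ λ_i = 39 + 31 = 70.

Step 2 — fraction explained by component i = λ_i / Σ λ:
  PC1: 39/70 = 0.5571
  PC2: 31/70 = 0.4429

Step 3 — cumulative fraction after k components = (λ_1 + ... + λ_k) / Σ λ:
  k = 1: 39/70 = 0.5571
  k = 2: (39 + 31)/70 = 70/70 = 1

Summary (fraction, with percent):

explained: PC1 0.5571 (55.71%), PC2 0.4429 (44.29%);  cumulative: 0.5571, 1


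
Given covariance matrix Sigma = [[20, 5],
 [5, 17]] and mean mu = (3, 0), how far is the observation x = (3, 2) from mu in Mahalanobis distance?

Step 1 — centre the observation: (x - mu) = (0, 2).

Step 2 — invert Sigma. det(Sigma) = 20·17 - (5)² = 315.
  Sigma^{-1} = (1/det) · [[d, -b], [-b, a]] = [[0.054, -0.0159],
 [-0.0159, 0.0635]].

Step 3 — form the quadratic (x - mu)^T · Sigma^{-1} · (x - mu):
  Sigma^{-1} · (x - mu) = (-0.0317, 0.127).
  (x - mu)^T · [Sigma^{-1} · (x - mu)] = (0)·(-0.0317) + (2)·(0.127) = 0.254.

Step 4 — take square root: d = √(0.254) ≈ 0.504.

d(x, mu) = √(0.254) ≈ 0.504


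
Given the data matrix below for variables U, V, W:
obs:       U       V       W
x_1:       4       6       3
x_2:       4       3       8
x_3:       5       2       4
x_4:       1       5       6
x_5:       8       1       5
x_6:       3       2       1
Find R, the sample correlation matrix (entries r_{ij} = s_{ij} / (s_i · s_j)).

Step 1 — column means:
  mean(U) = (4 + 4 + 5 + 1 + 8 + 3) / 6 = 25/6 = 4.1667
  mean(V) = (6 + 3 + 2 + 5 + 1 + 2) / 6 = 19/6 = 3.1667
  mean(W) = (3 + 8 + 4 + 6 + 5 + 1) / 6 = 27/6 = 4.5

Step 2 — sample variances and covariances s[i,j] = (1/(n-1)) · Σ_k (x_{k,i} - mean_i) · (x_{k,j} - mean_j), with n-1 = 5:
  s[U,U] = ((-0.1667)·(-0.1667) + (-0.1667)·(-0.1667) + (0.8333)·(0.8333) + (-3.1667)·(-3.1667) + (3.8333)·(3.8333) + (-1.1667)·(-1.1667)) / 5 = 26.8333/5 = 5.3667
  s[U,V] = ((-0.1667)·(2.8333) + (-0.1667)·(-0.1667) + (0.8333)·(-1.1667) + (-3.1667)·(1.8333) + (3.8333)·(-2.1667) + (-1.1667)·(-1.1667)) / 5 = -14.1667/5 = -2.8333
  s[U,W] = ((-0.1667)·(-1.5) + (-0.1667)·(3.5) + (0.8333)·(-0.5) + (-3.1667)·(1.5) + (3.8333)·(0.5) + (-1.1667)·(-3.5)) / 5 = 0.5/5 = 0.1
  s[V,V] = ((2.8333)·(2.8333) + (-0.1667)·(-0.1667) + (-1.1667)·(-1.1667) + (1.8333)·(1.8333) + (-2.1667)·(-2.1667) + (-1.1667)·(-1.1667)) / 5 = 18.8333/5 = 3.7667
  s[V,W] = ((2.8333)·(-1.5) + (-0.1667)·(3.5) + (-1.1667)·(-0.5) + (1.8333)·(1.5) + (-2.1667)·(0.5) + (-1.1667)·(-3.5)) / 5 = 1.5/5 = 0.3
  s[W,W] = ((-1.5)·(-1.5) + (3.5)·(3.5) + (-0.5)·(-0.5) + (1.5)·(1.5) + (0.5)·(0.5) + (-3.5)·(-3.5)) / 5 = 29.5/5 = 5.9
  Sample standard deviations s_i = √(s[i,i]):
  s(U) = √(5.3667) = 2.3166
  s(V) = √(3.7667) = 1.9408
  s(W) = √(5.9) = 2.429

Step 3 — r_{ij} = s_{ij} / (s_i · s_j):
  r[U,U] = 1 (diagonal).
  r[U,V] = -2.8333 / (2.3166 · 1.9408) = -2.8333 / 4.496 = -0.6302
  r[U,W] = 0.1 / (2.3166 · 2.429) = 0.1 / 5.627 = 0.0178
  r[V,V] = 1 (diagonal).
  r[V,W] = 0.3 / (1.9408 · 2.429) = 0.3 / 4.7142 = 0.0636
  r[W,W] = 1 (diagonal).

R is symmetric with unit diagonal. Assembling:

R = [[1, -0.6302, 0.0178],
 [-0.6302, 1, 0.0636],
 [0.0178, 0.0636, 1]]
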